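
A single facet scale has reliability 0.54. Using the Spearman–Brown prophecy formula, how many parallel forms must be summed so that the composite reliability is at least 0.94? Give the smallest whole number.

14

k ≥ ρ*(1−ρ₁)/(ρ₁(1−ρ*)) = 0.94·0.46 / (0.54·0.06) = 13.346.
Smallest integer k = 14.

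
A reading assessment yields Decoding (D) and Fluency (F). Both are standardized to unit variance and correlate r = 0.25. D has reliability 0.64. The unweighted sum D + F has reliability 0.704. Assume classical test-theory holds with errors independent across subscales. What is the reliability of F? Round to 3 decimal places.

0.620

Var(D+F) = 2 + 2·0.25 = 2.500.
True-score variance = ρ_D + ρ_F + 2·0.25, so 0.704 = (0.64 + ρ_F + 0.50) / 2.500.
ρ_F = 0.704·2.500 − 0.64 − 0.50 = 0.620.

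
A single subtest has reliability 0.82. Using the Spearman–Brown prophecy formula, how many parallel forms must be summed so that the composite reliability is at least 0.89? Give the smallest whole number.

2

k ≥ ρ*(1−ρ₁)/(ρ₁(1−ρ*)) = 0.89·0.18 / (0.82·0.11) = 1.776.
Smallest integer k = 2.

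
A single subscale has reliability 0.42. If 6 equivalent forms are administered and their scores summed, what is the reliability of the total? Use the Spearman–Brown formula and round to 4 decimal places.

ρ_k = kρ / (1 + (k−1)ρ) = 6·0.42 / (1 + 5·0.42) = 2.520 / 3.100 = 0.8129.

0.8129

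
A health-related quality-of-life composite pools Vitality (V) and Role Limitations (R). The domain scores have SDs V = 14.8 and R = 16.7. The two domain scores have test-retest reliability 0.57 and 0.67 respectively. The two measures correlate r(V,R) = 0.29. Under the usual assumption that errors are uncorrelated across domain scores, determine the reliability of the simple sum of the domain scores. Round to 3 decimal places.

0.710

Var(V+R) = 14.8² + 16.7² + 2·[14.8·16.7·0.29] = 497.93 + 143.353 = 641.283.
Because errors are independent across components, Cov(Tᵢ,Tⱼ) = Cov(Xᵢ,Xⱼ); the off-diagonal part of the true-score variance is the same as above.
True-score variance = [14.8²·0.57 + 16.7²·0.67] + 143.353 = 311.709 + 143.353 = 455.062.
Reliability = 455.062 / 641.283 = 0.710.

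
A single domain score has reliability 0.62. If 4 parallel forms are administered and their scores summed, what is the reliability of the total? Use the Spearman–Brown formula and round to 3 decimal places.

0.867

ρ_k = kρ / (1 + (k−1)ρ) = 4·0.62 / (1 + 3·0.62) = 2.480 / 2.860 = 0.867.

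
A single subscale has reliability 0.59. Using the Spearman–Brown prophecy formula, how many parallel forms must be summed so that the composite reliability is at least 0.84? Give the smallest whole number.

4

k ≥ ρ*(1−ρ₁)/(ρ₁(1−ρ*)) = 0.84·0.41 / (0.59·0.16) = 3.648.
Smallest integer k = 4.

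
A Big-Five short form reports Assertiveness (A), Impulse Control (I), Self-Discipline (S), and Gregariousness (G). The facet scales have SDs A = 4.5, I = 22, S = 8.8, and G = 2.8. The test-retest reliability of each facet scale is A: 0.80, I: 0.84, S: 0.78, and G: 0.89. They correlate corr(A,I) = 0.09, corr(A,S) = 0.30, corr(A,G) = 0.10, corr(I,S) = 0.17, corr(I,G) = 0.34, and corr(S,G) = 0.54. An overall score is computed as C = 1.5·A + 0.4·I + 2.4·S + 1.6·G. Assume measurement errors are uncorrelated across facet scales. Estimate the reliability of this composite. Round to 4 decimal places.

0.8621

Var(C) = 1.5²·4.5² + 0.4²·22² + 2.4²·8.8² + 1.6²·2.8² + 2·[0.6·4.5·22·0.09 + 3.6·4.5·8.8·0.30 + 2.4·4.5·2.8·0.10 + 0.96·22·8.8·0.17 + 0.64·22·2.8·0.34 + 3.84·8.8·2.8·0.54] = 589.127 + 294.462 = 883.59.
With uncorrelated errors the cross-covariances are all true-score covariance, so they carry over unchanged; only the diagonal terms shrink to ρᵢσᵢ².
True-score variance = [1.5²·4.5²·0.80 + 0.4²·22²·0.84 + 2.4²·8.8²·0.78 + 1.6²·2.8²·0.89] + 294.462 = 467.285 + 294.462 = 761.747.
Reliability = 761.747 / 883.59 = 0.8621.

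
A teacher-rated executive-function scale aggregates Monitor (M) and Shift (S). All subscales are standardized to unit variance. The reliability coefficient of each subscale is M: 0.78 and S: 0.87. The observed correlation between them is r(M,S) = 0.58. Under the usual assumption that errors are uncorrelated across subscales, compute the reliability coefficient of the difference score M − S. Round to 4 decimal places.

Var(M−S) = 1 + 1 − 2·0.58 = 2 − 1.16 = 0.84.
Under uncorrelated errors the observed covariances equal the true-score covariances, so only the own-variance terms attenuate.
True-score variance = [0.78 + 0.87] − 1.16 = 1.65 − 1.16 = 0.49.
Reliability = 0.49 / 0.84 = 0.5833.

0.5833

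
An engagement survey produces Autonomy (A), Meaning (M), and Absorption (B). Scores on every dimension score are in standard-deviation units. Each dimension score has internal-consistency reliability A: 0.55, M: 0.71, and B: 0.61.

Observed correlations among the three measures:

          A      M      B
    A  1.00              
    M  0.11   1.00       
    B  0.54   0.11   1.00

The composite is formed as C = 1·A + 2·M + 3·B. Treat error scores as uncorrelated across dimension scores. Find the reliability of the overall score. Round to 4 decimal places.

0.7305

Var(C) = 1 + 2² + 3² + 2·[2·0.11 + 3·0.54 + 6·0.11] = 14 + 5 = 19.
With uncorrelated errors the cross-covariances are all true-score covariance, so they carry over unchanged; only the diagonal terms shrink to ρᵢσᵢ².
True-score variance = [0.55 + 2²·0.71 + 3²·0.61] + 5 = 8.88 + 5 = 13.88.
Reliability = 13.88 / 19 = 0.7305.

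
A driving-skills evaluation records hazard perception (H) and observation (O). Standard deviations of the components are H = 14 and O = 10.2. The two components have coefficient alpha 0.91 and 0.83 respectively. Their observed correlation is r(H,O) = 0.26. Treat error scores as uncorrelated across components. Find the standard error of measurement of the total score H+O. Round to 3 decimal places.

Var(total) = 300.04 + 74.256 = 374.296.
True-score variance = 264.713 + 74.256 = 338.969, so reliability = 0.9056.
Error variance = 374.296 − 338.969 = 35.3268; SEM = √35.3268 = 5.944.

5.944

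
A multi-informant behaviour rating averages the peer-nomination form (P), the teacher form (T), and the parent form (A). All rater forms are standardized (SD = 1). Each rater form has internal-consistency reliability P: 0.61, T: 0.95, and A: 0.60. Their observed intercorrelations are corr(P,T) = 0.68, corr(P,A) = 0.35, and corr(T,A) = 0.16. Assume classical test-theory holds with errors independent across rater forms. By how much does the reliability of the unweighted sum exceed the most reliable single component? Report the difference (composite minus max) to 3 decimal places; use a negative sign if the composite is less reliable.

-0.106

Var(sum) = 3 + 2.38 = 5.38; true-score variance = 2.16 + 2.38 = 4.54; composite reliability = 0.8439.
Max component reliability = 0.9500.
Difference = 0.8439 − 0.9500 = -0.106.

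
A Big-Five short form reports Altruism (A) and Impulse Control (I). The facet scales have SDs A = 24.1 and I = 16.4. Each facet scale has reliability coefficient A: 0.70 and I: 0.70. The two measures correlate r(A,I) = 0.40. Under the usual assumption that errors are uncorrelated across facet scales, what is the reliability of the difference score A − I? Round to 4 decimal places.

Var(A−I) = 24.1² + 16.4² − 2·24.1·16.4·0.40 = 849.77 − 316.192 = 533.578.
Because errors are independent across components, Cov(Tᵢ,Tⱼ) = Cov(Xᵢ,Xⱼ); the off-diagonal part of the true-score variance is the same as above.
True-score variance = [24.1²·0.70 + 16.4²·0.70] − 316.192 = 594.839 − 316.192 = 278.647.
Reliability = 278.647 / 533.578 = 0.5222.

0.5222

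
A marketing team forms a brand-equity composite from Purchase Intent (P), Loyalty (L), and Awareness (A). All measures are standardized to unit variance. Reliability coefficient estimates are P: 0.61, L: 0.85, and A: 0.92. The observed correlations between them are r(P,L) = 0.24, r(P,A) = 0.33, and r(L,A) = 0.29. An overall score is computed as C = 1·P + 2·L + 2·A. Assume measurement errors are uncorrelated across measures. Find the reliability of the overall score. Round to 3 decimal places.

0.904

Var(C) = 1 + 2² + 2² + 2·[2·0.24 + 2·0.33 + 4·0.29] = 9 + 4.6 = 13.6.
With uncorrelated errors the cross-covariances are all true-score covariance, so they carry over unchanged; only the diagonal terms shrink to ρᵢσᵢ².
True-score variance = [0.61 + 2²·0.85 + 2²·0.92] + 4.6 = 7.69 + 4.6 = 12.29.
Reliability = 12.29 / 13.6 = 0.904.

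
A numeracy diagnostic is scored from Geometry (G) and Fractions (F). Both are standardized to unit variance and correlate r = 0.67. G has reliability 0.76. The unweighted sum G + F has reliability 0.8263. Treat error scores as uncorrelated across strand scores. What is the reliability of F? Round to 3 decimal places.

0.660

Var(G+F) = 2 + 2·0.67 = 3.340.
True-score variance = ρ_G + ρ_F + 2·0.67, so 0.8263 = (0.76 + ρ_F + 1.34) / 3.340.
ρ_F = 0.8263·3.340 − 0.76 − 1.34 = 0.660.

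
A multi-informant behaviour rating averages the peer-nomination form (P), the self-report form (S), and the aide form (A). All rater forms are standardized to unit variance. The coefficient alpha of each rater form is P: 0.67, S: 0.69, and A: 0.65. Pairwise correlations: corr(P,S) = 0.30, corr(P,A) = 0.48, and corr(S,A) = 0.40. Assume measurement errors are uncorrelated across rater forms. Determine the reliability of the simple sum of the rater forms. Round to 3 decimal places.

0.815

Var(P+S+A) = 3 + 2·[0.30 + 0.48 + 0.40] = 3 + 2.36 = 5.36.
Under uncorrelated errors the observed covariances equal the true-score covariances, so only the own-variance terms attenuate.
True-score variance = [0.67 + 0.69 + 0.65] + 2.36 = 2.01 + 2.36 = 4.37.
Reliability = 4.37 / 5.36 = 0.815.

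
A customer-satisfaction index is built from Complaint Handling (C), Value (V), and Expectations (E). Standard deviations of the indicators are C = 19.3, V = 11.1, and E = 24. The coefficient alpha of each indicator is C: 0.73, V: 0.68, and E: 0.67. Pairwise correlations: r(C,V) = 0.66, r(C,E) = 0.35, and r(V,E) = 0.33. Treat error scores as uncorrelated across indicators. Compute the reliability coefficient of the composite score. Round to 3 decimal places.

0.822

Var(C+V+E) = 19.3² + 11.1² + 24² + 2·[19.3·11.1·0.66 + 19.3·24·0.35 + 11.1·24·0.33] = 1071.7 + 782.848 = 1854.55.
Under uncorrelated errors the observed covariances equal the true-score covariances, so only the own-variance terms attenuate.
True-score variance = [19.3²·0.73 + 11.1²·0.68 + 24²·0.67] + 782.848 = 741.62 + 782.848 = 1524.47.
Reliability = 1524.47 / 1854.55 = 0.822.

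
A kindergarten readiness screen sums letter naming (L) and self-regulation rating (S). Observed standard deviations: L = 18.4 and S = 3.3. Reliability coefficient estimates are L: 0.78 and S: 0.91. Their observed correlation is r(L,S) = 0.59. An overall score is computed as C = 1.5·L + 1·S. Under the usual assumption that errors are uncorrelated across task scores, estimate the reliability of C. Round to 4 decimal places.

0.8085

Var(C) = 1.5²·18.4² + 3.3² + 2·[1.5·18.4·3.3·0.59] = 772.65 + 107.474 = 880.124.
Because errors are independent across components, Cov(Tᵢ,Tⱼ) = Cov(Xᵢ,Xⱼ); the off-diagonal part of the true-score variance is the same as above.
True-score variance = [1.5²·18.4²·0.78 + 3.3²·0.91] + 107.474 = 604.083 + 107.474 = 711.557.
Reliability = 711.557 / 880.124 = 0.8085.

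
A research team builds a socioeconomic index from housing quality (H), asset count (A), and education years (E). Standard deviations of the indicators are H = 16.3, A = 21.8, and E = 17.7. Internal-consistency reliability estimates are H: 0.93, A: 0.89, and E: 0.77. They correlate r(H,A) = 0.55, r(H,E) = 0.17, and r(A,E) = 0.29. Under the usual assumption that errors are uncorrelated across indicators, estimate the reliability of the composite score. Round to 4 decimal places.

0.9191

Var(H+A+E) = 16.3² + 21.8² + 17.7² + 2·[16.3·21.8·0.55 + 16.3·17.7·0.17 + 21.8·17.7·0.29] = 1054.22 + 712.766 = 1766.99.
Under uncorrelated errors the observed covariances equal the true-score covariances, so only the own-variance terms attenuate.
True-score variance = [16.3²·0.93 + 21.8²·0.89 + 17.7²·0.77] + 712.766 = 911.289 + 712.766 = 1624.05.
Reliability = 1624.05 / 1766.99 = 0.9191.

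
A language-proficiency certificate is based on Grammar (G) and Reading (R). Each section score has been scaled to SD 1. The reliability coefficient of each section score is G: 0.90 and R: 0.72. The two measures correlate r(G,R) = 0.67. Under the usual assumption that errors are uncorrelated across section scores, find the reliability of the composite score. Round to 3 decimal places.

Var(G+R) = 2 + 2·[0.67] = 2 + 1.34 = 3.34.
Because errors are independent across components, Cov(Tᵢ,Tⱼ) = Cov(Xᵢ,Xⱼ); the off-diagonal part of the true-score variance is the same as above.
True-score variance = [0.90 + 0.72] + 1.34 = 1.62 + 1.34 = 2.96.
Reliability = 2.96 / 3.34 = 0.886.

0.886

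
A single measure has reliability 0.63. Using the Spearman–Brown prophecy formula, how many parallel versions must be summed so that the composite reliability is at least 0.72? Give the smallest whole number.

k ≥ ρ*(1−ρ₁)/(ρ₁(1−ρ*)) = 0.72·0.37 / (0.63·0.28) = 1.510.
Smallest integer k = 2.

2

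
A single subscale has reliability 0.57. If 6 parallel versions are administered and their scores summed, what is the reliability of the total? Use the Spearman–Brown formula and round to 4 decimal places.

ρ_k = kρ / (1 + (k−1)ρ) = 6·0.57 / (1 + 5·0.57) = 3.420 / 3.850 = 0.8883.

0.8883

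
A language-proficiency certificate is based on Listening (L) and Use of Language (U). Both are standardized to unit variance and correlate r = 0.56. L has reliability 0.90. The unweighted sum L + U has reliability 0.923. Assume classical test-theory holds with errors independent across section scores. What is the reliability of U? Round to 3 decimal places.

Var(L+U) = 2 + 2·0.56 = 3.120.
True-score variance = ρ_L + ρ_U + 2·0.56, so 0.923 = (0.90 + ρ_U + 1.12) / 3.120.
ρ_U = 0.923·3.120 − 0.90 − 1.12 = 0.860.

0.860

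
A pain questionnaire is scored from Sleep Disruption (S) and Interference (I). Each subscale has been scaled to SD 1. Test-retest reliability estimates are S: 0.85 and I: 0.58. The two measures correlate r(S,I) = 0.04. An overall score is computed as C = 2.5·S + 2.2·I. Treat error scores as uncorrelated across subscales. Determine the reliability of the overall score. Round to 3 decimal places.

Var(C) = 2.5² + 2.2² + 2·[5.5·0.04] = 11.09 + 0.44 = 11.53.
With uncorrelated errors the cross-covariances are all true-score covariance, so they carry over unchanged; only the diagonal terms shrink to ρᵢσᵢ².
True-score variance = [2.5²·0.85 + 2.2²·0.58] + 0.44 = 8.1197 + 0.44 = 8.5597.
Reliability = 8.5597 / 11.53 = 0.742.

0.742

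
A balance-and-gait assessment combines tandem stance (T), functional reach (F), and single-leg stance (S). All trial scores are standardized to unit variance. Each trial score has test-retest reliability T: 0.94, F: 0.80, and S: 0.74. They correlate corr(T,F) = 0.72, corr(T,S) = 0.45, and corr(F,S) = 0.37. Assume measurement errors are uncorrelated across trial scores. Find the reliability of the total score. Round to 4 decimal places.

Var(T+F+S) = 3 + 2·[0.72 + 0.45 + 0.37] = 3 + 3.08 = 6.08.
With uncorrelated errors the cross-covariances are all true-score covariance, so they carry over unchanged; only the diagonal terms shrink to ρᵢσᵢ².
True-score variance = [0.94 + 0.80 + 0.74] + 3.08 = 2.48 + 3.08 = 5.56.
Reliability = 5.56 / 6.08 = 0.9145.

0.9145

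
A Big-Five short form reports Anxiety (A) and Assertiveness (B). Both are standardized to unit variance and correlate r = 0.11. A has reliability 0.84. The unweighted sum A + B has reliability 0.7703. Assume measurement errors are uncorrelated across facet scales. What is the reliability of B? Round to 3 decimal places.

0.650

Var(A+B) = 2 + 2·0.11 = 2.220.
True-score variance = ρ_A + ρ_B + 2·0.11, so 0.7703 = (0.84 + ρ_B + 0.22) / 2.220.
ρ_B = 0.7703·2.220 − 0.84 − 0.22 = 0.650.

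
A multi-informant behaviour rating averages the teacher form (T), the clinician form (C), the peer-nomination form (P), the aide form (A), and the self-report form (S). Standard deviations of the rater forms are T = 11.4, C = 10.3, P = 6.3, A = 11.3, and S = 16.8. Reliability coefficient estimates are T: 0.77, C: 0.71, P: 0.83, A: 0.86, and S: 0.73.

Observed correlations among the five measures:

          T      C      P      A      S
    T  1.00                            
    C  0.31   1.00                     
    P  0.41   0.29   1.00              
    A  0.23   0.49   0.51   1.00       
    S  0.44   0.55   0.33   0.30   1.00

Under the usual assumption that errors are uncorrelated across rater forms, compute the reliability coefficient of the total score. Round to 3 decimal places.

0.902

Var(T+C+P+A+S) = 11.4² + 10.3² + 6.3² + 11.3² + 16.8² + 2·[11.4·10.3·0.31 + 11.4·6.3·0.41 + 11.4·11.3·0.23 + 11.4·16.8·0.44 + 10.3·6.3·0.29 + 10.3·11.3·0.49 + 10.3·16.8·0.55 + 6.3·11.3·0.51 + 6.3·16.8·0.33 + 11.3·16.8·0.30] = 685.67 + 957.902 = 1643.57.
Under uncorrelated errors the observed covariances equal the true-score covariances, so only the own-variance terms attenuate.
True-score variance = [11.4²·0.77 + 10.3²·0.71 + 6.3²·0.83 + 11.3²·0.86 + 16.8²·0.73] + 957.902 = 524.184 + 957.902 = 1482.09.
Reliability = 1482.09 / 1643.57 = 0.902.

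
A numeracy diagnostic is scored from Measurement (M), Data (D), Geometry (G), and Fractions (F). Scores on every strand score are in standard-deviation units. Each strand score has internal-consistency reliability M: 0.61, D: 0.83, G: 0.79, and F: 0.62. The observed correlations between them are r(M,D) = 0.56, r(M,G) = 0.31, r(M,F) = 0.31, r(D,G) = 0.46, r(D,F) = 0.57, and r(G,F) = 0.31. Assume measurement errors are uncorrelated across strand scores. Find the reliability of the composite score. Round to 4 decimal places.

0.8728

Var(M+D+G+F) = 4 + 2·[0.56 + 0.31 + 0.31 + 0.46 + 0.57 + 0.31] = 4 + 5.04 = 9.04.
With uncorrelated errors the cross-covariances are all true-score covariance, so they carry over unchanged; only the diagonal terms shrink to ρᵢσᵢ².
True-score variance = [0.61 + 0.83 + 0.79 + 0.62] + 5.04 = 2.85 + 5.04 = 7.89.
Reliability = 7.89 / 9.04 = 0.8728.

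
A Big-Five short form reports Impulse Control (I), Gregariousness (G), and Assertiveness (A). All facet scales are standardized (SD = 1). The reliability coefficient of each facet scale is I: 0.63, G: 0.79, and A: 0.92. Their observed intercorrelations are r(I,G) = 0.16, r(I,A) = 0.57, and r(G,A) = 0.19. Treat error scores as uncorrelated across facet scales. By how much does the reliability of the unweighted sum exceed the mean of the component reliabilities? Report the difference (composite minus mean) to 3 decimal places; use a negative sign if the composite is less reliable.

Var(sum) = 3 + 1.84 = 4.84; true-score variance = 2.34 + 1.84 = 4.18; composite reliability = 0.8636.
Mean component reliability = 0.7800.
Difference = 0.8636 − 0.7800 = 0.084.

0.084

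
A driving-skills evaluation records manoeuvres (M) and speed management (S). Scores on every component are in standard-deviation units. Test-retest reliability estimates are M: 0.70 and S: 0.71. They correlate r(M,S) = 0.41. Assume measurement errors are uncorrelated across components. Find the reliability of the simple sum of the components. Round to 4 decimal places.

Var(M+S) = 2 + 2·[0.41] = 2 + 0.82 = 2.82.
Under uncorrelated errors the observed covariances equal the true-score covariances, so only the own-variance terms attenuate.
True-score variance = [0.70 + 0.71] + 0.82 = 1.41 + 0.82 = 2.23.
Reliability = 2.23 / 2.82 = 0.7908.

0.7908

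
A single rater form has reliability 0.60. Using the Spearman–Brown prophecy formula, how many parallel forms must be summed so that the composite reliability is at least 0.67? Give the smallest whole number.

k ≥ ρ*(1−ρ₁)/(ρ₁(1−ρ*)) = 0.67·0.40 / (0.60·0.33) = 1.354.
Smallest integer k = 2.

2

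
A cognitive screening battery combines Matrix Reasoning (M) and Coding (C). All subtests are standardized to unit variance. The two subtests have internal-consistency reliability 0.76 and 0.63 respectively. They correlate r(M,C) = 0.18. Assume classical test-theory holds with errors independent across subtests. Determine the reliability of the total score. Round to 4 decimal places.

Var(M+C) = 2 + 2·[0.18] = 2 + 0.36 = 2.36.
With uncorrelated errors the cross-covariances are all true-score covariance, so they carry over unchanged; only the diagonal terms shrink to ρᵢσᵢ².
True-score variance = [0.76 + 0.63] + 0.36 = 1.39 + 0.36 = 1.75.
Reliability = 1.75 / 2.36 = 0.7415.

0.7415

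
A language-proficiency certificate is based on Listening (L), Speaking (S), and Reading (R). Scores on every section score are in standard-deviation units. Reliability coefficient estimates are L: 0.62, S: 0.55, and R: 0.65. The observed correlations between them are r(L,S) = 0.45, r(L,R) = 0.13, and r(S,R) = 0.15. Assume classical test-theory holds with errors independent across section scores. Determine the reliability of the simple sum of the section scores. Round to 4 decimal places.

0.7354

Var(L+S+R) = 3 + 2·[0.45 + 0.13 + 0.15] = 3 + 1.46 = 4.46.
Because errors are independent across components, Cov(Tᵢ,Tⱼ) = Cov(Xᵢ,Xⱼ); the off-diagonal part of the true-score variance is the same as above.
True-score variance = [0.62 + 0.55 + 0.65] + 1.46 = 1.82 + 1.46 = 3.28.
Reliability = 3.28 / 4.46 = 0.7354.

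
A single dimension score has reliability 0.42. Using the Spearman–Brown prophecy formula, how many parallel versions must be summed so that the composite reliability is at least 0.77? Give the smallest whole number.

k ≥ ρ*(1−ρ₁)/(ρ₁(1−ρ*)) = 0.77·0.58 / (0.42·0.23) = 4.623.
Smallest integer k = 5.

5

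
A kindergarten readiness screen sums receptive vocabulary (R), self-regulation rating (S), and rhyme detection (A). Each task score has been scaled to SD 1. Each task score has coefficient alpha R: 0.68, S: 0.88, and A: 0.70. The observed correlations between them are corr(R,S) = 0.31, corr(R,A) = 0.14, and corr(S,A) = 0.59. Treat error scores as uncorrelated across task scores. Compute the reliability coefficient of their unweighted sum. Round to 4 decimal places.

Var(R+S+A) = 3 + 2·[0.31 + 0.14 + 0.59] = 3 + 2.08 = 5.08.
With uncorrelated errors the cross-covariances are all true-score covariance, so they carry over unchanged; only the diagonal terms shrink to ρᵢσᵢ².
True-score variance = [0.68 + 0.88 + 0.70] + 2.08 = 2.26 + 2.08 = 4.34.
Reliability = 4.34 / 5.08 = 0.8543.

0.8543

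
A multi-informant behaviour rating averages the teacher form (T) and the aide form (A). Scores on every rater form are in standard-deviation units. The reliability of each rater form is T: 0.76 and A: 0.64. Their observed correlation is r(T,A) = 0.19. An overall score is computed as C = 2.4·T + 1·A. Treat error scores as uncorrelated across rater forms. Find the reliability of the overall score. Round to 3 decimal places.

Var(C) = 2.4² + 1 + 2·[2.4·0.19] = 6.76 + 0.912 = 7.672.
Under uncorrelated errors the observed covariances equal the true-score covariances, so only the own-variance terms attenuate.
True-score variance = [2.4²·0.76 + 0.64] + 0.912 = 5.0176 + 0.912 = 5.9296.
Reliability = 5.9296 / 7.672 = 0.773.

0.773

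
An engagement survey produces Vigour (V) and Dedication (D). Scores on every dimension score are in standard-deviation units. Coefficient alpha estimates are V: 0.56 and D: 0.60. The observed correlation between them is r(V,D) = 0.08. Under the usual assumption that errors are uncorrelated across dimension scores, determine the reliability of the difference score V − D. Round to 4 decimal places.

0.5435

Var(V−D) = 1 + 1 − 2·0.08 = 2 − 0.16 = 1.84.
Under uncorrelated errors the observed covariances equal the true-score covariances, so only the own-variance terms attenuate.
True-score variance = [0.56 + 0.60] − 0.16 = 1.16 − 0.16 = 1.
Reliability = 1 / 1.84 = 0.5435.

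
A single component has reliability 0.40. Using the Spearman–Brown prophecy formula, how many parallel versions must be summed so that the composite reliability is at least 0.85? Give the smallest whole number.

9

k ≥ ρ*(1−ρ₁)/(ρ₁(1−ρ*)) = 0.85·0.60 / (0.40·0.15) = 8.500.
Smallest integer k = 9.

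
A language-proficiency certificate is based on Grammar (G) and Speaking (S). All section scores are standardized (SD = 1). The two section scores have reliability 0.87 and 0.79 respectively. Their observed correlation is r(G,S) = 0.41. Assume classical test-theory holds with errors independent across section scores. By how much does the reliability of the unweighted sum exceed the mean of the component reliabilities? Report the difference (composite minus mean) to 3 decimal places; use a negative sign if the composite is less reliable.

0.049

Var(sum) = 2 + 0.82 = 2.82; true-score variance = 1.66 + 0.82 = 2.48; composite reliability = 0.8794.
Mean component reliability = 0.8300.
Difference = 0.8794 − 0.8300 = 0.049.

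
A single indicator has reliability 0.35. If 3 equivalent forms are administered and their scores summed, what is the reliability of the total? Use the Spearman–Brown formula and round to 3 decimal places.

ρ_k = kρ / (1 + (k−1)ρ) = 3·0.35 / (1 + 2·0.35) = 1.050 / 1.700 = 0.618.

0.618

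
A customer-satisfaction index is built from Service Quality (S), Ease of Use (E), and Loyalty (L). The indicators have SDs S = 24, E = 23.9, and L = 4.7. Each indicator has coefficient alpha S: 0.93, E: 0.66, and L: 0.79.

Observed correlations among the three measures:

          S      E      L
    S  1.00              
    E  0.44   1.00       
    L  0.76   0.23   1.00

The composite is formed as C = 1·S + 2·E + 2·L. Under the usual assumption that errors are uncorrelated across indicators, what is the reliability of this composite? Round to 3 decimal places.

Var(C) = 24² + 2²·23.9² + 2²·4.7² + 2·[2·24·23.9·0.44 + 2·24·4.7·0.76 + 4·23.9·4.7·0.23] = 2949.2 + 1559.14 = 4508.34.
Because errors are independent across components, Cov(Tᵢ,Tⱼ) = Cov(Xᵢ,Xⱼ); the off-diagonal part of the true-score variance is the same as above.
True-score variance = [24²·0.93 + 2²·23.9²·0.66 + 2²·4.7²·0.79] + 1559.14 = 2113.48 + 1559.14 = 3672.61.
Reliability = 3672.61 / 4508.34 = 0.815.

0.815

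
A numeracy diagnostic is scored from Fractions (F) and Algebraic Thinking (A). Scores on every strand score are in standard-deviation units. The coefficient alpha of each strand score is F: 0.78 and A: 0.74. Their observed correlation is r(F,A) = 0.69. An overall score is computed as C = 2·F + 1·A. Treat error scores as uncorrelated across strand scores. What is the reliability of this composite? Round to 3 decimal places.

Var(C) = 2² + 1 + 2·[2·0.69] = 5 + 2.76 = 7.76.
Under uncorrelated errors the observed covariances equal the true-score covariances, so only the own-variance terms attenuate.
True-score variance = [2²·0.78 + 0.74] + 2.76 = 3.86 + 2.76 = 6.62.
Reliability = 6.62 / 7.76 = 0.853.

0.853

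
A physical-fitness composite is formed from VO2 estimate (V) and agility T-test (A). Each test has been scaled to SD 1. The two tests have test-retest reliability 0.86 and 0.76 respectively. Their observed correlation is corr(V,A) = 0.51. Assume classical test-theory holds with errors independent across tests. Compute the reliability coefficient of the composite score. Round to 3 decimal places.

Var(V+A) = 2 + 2·[0.51] = 2 + 1.02 = 3.02.
Under uncorrelated errors the observed covariances equal the true-score covariances, so only the own-variance terms attenuate.
True-score variance = [0.86 + 0.76] + 1.02 = 1.62 + 1.02 = 2.64.
Reliability = 2.64 / 3.02 = 0.874.

0.874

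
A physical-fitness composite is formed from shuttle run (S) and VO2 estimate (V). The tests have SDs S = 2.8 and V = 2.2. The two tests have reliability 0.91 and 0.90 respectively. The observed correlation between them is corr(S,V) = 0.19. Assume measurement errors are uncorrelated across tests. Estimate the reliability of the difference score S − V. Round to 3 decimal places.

0.885

Var(S−V) = 2.8² + 2.2² − 2·2.8·2.2·0.19 = 12.68 − 2.3408 = 10.3392.
Under uncorrelated errors the observed covariances equal the true-score covariances, so only the own-variance terms attenuate.
True-score variance = [2.8²·0.91 + 2.2²·0.90] − 2.3408 = 11.4904 − 2.3408 = 9.1496.
Reliability = 9.1496 / 10.3392 = 0.885.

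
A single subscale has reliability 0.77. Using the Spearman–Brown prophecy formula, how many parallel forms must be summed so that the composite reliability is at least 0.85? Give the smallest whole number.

2

k ≥ ρ*(1−ρ₁)/(ρ₁(1−ρ*)) = 0.85·0.23 / (0.77·0.15) = 1.693.
Smallest integer k = 2.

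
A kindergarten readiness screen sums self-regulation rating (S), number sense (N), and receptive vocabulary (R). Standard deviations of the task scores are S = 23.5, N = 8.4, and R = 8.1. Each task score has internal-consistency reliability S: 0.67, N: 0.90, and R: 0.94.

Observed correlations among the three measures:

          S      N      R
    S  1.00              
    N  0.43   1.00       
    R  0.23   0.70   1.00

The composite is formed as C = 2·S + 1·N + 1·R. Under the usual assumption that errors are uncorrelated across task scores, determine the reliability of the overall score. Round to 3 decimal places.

Var(C) = 2²·23.5² + 8.4² + 8.1² + 2·[2·23.5·8.4·0.43 + 2·23.5·8.1·0.23 + 8.4·8.1·0.70] = 2345.17 + 609.906 = 2955.08.
With uncorrelated errors the cross-covariances are all true-score covariance, so they carry over unchanged; only the diagonal terms shrink to ρᵢσᵢ².
True-score variance = [2²·23.5²·0.67 + 8.4²·0.90 + 8.1²·0.94] + 609.906 = 1605.21 + 609.906 = 2215.11.
Reliability = 2215.11 / 2955.08 = 0.750.

0.750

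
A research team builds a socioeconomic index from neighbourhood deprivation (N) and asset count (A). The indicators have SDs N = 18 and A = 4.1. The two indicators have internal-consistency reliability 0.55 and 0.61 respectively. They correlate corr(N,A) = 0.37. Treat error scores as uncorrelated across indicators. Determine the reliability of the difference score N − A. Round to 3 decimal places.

0.468

Var(N−A) = 18² + 4.1² − 2·18·4.1·0.37 = 340.81 − 54.612 = 286.198.
Because errors are independent across components, Cov(Tᵢ,Tⱼ) = Cov(Xᵢ,Xⱼ); the off-diagonal part of the true-score variance is the same as above.
True-score variance = [18²·0.55 + 4.1²·0.61] − 54.612 = 188.454 − 54.612 = 133.842.
Reliability = 133.842 / 286.198 = 0.468.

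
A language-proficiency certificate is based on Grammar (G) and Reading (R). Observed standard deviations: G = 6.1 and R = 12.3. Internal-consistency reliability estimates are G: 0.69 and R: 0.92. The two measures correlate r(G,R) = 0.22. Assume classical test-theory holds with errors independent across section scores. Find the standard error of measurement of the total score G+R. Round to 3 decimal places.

4.862

Var(total) = 188.5 + 33.0132 = 221.513.
True-score variance = 164.862 + 33.0132 = 197.875, so reliability = 0.8933.
Error variance = 221.513 − 197.875 = 23.6383; SEM = √23.6383 = 4.862.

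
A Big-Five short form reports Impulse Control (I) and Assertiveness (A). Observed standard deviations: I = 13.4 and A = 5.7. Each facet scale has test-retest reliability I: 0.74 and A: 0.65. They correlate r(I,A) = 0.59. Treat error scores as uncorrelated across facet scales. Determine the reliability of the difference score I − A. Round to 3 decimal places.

0.524

Var(I−A) = 13.4² + 5.7² − 2·13.4·5.7·0.59 = 212.05 − 90.1284 = 121.922.
With uncorrelated errors the cross-covariances are all true-score covariance, so they carry over unchanged; only the diagonal terms shrink to ρᵢσᵢ².
True-score variance = [13.4²·0.74 + 5.7²·0.65] − 90.1284 = 153.993 − 90.1284 = 63.8645.
Reliability = 63.8645 / 121.922 = 0.524.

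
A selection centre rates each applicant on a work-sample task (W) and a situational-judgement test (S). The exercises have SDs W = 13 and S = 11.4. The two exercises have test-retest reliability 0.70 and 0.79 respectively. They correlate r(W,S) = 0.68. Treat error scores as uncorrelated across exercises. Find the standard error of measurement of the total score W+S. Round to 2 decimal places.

Var(total) = 298.96 + 201.552 = 500.512.
True-score variance = 220.968 + 201.552 = 422.52, so reliability = 0.8442.
Error variance = 500.512 − 422.52 = 77.9916; SEM = √77.9916 = 8.83.

8.83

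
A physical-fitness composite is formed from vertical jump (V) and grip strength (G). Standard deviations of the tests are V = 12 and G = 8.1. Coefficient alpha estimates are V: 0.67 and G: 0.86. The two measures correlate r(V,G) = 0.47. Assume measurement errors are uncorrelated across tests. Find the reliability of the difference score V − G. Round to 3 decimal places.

Var(V−G) = 12² + 8.1² − 2·12·8.1·0.47 = 209.61 − 91.368 = 118.242.
Because errors are independent across components, Cov(Tᵢ,Tⱼ) = Cov(Xᵢ,Xⱼ); the off-diagonal part of the true-score variance is the same as above.
True-score variance = [12²·0.67 + 8.1²·0.86] − 91.368 = 152.905 − 91.368 = 61.5366.
Reliability = 61.5366 / 118.242 = 0.520.

0.520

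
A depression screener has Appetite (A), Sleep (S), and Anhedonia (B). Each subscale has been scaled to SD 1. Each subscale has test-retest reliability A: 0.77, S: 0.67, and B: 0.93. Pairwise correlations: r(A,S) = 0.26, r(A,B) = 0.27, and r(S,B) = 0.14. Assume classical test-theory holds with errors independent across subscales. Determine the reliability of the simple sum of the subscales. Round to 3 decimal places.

0.855

Var(A+S+B) = 3 + 2·[0.26 + 0.27 + 0.14] = 3 + 1.34 = 4.34.
Because errors are independent across components, Cov(Tᵢ,Tⱼ) = Cov(Xᵢ,Xⱼ); the off-diagonal part of the true-score variance is the same as above.
True-score variance = [0.77 + 0.67 + 0.93] + 1.34 = 2.37 + 1.34 = 3.71.
Reliability = 3.71 / 4.34 = 0.855.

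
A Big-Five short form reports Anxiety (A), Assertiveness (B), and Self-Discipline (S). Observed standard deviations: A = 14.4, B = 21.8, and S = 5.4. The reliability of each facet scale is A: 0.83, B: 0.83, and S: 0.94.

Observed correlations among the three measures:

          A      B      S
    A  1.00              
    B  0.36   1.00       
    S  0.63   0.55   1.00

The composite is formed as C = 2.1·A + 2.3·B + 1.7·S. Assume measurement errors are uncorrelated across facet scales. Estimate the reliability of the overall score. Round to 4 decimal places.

0.8923

Var(C) = 2.1²·14.4² + 2.3²·21.8² + 1.7²·5.4² + 2·[4.83·14.4·21.8·0.36 + 3.57·14.4·5.4·0.63 + 3.91·21.8·5.4·0.55] = 3512.75 + 1947.78 = 5460.53.
With uncorrelated errors the cross-covariances are all true-score covariance, so they carry over unchanged; only the diagonal terms shrink to ρᵢσᵢ².
True-score variance = [2.1²·14.4²·0.83 + 2.3²·21.8²·0.83 + 1.7²·5.4²·0.94] + 1947.78 = 2924.85 + 1947.78 = 4872.63.
Reliability = 4872.63 / 5460.53 = 0.8923.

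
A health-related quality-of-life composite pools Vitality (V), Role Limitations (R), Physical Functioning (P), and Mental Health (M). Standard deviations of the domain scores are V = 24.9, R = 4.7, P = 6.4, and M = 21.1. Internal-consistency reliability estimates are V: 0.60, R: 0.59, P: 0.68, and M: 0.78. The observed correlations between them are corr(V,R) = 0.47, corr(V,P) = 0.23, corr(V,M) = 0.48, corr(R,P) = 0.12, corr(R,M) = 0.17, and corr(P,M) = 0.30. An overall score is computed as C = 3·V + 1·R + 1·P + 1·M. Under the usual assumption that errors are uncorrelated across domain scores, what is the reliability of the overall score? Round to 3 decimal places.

Var(C) = 3²·24.9² + 4.7² + 6.4² + 21.1² + 2·[3·24.9·4.7·0.47 + 3·24.9·6.4·0.23 + 3·24.9·21.1·0.48 + 4.7·6.4·0.12 + 4.7·21.1·0.17 + 6.4·21.1·0.30] = 6088.35 + 2185.03 = 8273.38.
Under uncorrelated errors the observed covariances equal the true-score covariances, so only the own-variance terms attenuate.
True-score variance = [3²·24.9²·0.60 + 4.7²·0.59 + 6.4²·0.68 + 21.1²·0.78] + 2185.03 = 3736.2 + 2185.03 = 5921.23.
Reliability = 5921.23 / 8273.38 = 0.716.

0.716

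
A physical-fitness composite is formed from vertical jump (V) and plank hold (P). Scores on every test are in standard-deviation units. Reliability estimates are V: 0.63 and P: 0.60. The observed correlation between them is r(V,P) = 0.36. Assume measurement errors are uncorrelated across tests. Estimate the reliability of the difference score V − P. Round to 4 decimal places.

Var(V−P) = 1 + 1 − 2·0.36 = 2 − 0.72 = 1.28.
Because errors are independent across components, Cov(Tᵢ,Tⱼ) = Cov(Xᵢ,Xⱼ); the off-diagonal part of the true-score variance is the same as above.
True-score variance = [0.63 + 0.60] − 0.72 = 1.23 − 0.72 = 0.51.
Reliability = 0.51 / 1.28 = 0.3984.

0.3984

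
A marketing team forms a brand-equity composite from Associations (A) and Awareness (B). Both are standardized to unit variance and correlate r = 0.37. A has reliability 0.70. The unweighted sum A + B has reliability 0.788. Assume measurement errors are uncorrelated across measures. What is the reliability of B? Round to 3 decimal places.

Var(A+B) = 2 + 2·0.37 = 2.740.
True-score variance = ρ_A + ρ_B + 2·0.37, so 0.788 = (0.70 + ρ_B + 0.74) / 2.740.
ρ_B = 0.788·2.740 − 0.70 − 0.74 = 0.719.

0.719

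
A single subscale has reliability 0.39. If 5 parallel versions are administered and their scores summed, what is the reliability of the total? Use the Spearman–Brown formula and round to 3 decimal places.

0.762

ρ_k = kρ / (1 + (k−1)ρ) = 5·0.39 / (1 + 4·0.39) = 1.950 / 2.560 = 0.762.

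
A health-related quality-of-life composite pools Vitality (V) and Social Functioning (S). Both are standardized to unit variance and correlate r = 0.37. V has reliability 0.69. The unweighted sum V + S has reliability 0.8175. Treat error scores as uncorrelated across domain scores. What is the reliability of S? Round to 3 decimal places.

0.810

Var(V+S) = 2 + 2·0.37 = 2.740.
True-score variance = ρ_V + ρ_S + 2·0.37, so 0.8175 = (0.69 + ρ_S + 0.74) / 2.740.
ρ_S = 0.8175·2.740 − 0.69 − 0.74 = 0.810.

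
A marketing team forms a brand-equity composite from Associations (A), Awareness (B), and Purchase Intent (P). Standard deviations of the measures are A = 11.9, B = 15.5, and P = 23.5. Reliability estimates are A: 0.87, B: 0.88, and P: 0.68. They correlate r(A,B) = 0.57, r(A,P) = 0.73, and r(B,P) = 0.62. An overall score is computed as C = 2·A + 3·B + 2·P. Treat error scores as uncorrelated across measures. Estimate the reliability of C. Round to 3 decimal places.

Var(C) = 2²·11.9² + 3²·15.5² + 2²·23.5² + 2·[6·11.9·15.5·0.57 + 4·11.9·23.5·0.73 + 6·15.5·23.5·0.62] = 4937.69 + 5604.81 = 10542.5.
Under uncorrelated errors the observed covariances equal the true-score covariances, so only the own-variance terms attenuate.
True-score variance = [2²·11.9²·0.87 + 3²·15.5²·0.88 + 2²·23.5²·0.68] + 5604.81 = 3897.7 + 5604.81 = 9502.52.
Reliability = 9502.52 / 10542.5 = 0.901.

0.901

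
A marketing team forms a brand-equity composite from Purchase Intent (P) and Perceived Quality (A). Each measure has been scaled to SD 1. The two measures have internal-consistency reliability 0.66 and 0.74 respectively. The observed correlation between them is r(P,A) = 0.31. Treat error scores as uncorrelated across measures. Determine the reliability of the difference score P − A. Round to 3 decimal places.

0.565

Var(P−A) = 1 + 1 − 2·0.31 = 2 − 0.62 = 1.38.
With uncorrelated errors the cross-covariances are all true-score covariance, so they carry over unchanged; only the diagonal terms shrink to ρᵢσᵢ².
True-score variance = [0.66 + 0.74] − 0.62 = 1.4 − 0.62 = 0.78.
Reliability = 0.78 / 1.38 = 0.565.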